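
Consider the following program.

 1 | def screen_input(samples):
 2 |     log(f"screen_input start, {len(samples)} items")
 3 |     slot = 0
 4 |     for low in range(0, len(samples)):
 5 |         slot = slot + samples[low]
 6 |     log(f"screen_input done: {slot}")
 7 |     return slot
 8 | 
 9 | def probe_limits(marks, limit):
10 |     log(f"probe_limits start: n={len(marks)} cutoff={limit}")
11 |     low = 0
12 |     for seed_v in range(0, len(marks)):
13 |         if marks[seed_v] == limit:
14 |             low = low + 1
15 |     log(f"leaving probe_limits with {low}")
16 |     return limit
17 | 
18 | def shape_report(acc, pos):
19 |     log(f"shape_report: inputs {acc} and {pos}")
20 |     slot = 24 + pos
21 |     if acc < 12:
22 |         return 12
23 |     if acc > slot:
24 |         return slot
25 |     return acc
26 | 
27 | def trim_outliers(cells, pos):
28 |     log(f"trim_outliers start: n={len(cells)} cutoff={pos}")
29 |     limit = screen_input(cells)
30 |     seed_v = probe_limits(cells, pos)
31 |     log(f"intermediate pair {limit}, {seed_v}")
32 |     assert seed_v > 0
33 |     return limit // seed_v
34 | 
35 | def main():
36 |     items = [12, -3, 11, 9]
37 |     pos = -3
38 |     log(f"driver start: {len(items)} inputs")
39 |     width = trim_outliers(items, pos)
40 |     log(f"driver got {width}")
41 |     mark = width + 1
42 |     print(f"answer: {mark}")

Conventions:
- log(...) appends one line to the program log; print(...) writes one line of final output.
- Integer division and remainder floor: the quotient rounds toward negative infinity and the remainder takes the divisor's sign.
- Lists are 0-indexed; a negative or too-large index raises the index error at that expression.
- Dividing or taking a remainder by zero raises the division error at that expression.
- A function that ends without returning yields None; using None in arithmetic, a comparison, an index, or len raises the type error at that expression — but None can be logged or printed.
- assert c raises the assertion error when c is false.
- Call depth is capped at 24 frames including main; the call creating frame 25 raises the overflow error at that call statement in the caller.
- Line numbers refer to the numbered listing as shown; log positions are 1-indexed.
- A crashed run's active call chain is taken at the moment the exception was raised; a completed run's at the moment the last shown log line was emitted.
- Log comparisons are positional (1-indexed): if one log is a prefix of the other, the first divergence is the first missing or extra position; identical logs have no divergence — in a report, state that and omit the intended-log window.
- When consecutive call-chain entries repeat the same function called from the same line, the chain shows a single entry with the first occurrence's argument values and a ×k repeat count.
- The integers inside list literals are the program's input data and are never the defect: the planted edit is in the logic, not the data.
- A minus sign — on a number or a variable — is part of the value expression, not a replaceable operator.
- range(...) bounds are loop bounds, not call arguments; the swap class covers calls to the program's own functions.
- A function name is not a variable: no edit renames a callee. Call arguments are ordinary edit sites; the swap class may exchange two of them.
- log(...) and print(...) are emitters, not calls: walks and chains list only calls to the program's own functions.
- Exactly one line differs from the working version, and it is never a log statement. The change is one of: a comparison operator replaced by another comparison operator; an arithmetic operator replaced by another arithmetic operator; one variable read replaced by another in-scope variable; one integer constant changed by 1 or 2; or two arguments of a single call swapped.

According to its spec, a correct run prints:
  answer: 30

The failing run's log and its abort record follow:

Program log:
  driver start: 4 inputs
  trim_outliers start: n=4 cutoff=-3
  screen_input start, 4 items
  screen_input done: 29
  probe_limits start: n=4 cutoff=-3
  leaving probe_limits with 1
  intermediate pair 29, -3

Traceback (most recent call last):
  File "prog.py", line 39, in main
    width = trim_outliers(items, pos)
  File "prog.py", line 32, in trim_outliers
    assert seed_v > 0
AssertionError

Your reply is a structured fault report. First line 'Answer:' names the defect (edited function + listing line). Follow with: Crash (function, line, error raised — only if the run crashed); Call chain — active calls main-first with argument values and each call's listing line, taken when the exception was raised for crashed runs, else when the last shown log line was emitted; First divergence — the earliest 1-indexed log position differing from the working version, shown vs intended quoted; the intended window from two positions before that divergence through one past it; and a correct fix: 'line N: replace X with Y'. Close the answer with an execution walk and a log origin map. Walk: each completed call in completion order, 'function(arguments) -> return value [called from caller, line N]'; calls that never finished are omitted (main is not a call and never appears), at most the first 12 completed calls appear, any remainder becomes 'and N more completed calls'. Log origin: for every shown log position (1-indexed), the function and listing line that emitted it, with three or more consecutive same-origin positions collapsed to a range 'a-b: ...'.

Answer: the defect is in probe_limits at line 16.
The tell: The earliest visible damage is log position 7 — 'intermediate pair 29, -3' rather than the intended 'intermediate pair 29, 1'.
Crash: trim_outliers, line 32, AssertionError.
Call chain: main -> trim_outliers([12, -3, 11, 9], -3) (called at line 39).
First divergence: position 7 — the shown line 'intermediate pair 29, -3' should read 'intermediate pair 29, 1'.
Intended log window:
  5: probe_limits start: n=4 cutoff=-3
  6: leaving probe_limits with 1
  7: intermediate pair 29, 1
  8: driver got 29
Execution walk:
  screen_input([12, -3, 11, 9]) -> 29  [called from trim_outliers, line 29]
  probe_limits([12, -3, 11, 9], -3) -> -3  [called from trim_outliers, line 30]
Origin of each log line:
  1: logged in main at line 38
  2: logged in trim_outliers at line 28
  3: logged in screen_input at line 2
  4: logged in screen_input at line 6
  5: logged in probe_limits at line 10
  6: logged in probe_limits at line 15
  7: logged in trim_outliers at line 31
A correct fix: line 16: replace `limit` with `low`.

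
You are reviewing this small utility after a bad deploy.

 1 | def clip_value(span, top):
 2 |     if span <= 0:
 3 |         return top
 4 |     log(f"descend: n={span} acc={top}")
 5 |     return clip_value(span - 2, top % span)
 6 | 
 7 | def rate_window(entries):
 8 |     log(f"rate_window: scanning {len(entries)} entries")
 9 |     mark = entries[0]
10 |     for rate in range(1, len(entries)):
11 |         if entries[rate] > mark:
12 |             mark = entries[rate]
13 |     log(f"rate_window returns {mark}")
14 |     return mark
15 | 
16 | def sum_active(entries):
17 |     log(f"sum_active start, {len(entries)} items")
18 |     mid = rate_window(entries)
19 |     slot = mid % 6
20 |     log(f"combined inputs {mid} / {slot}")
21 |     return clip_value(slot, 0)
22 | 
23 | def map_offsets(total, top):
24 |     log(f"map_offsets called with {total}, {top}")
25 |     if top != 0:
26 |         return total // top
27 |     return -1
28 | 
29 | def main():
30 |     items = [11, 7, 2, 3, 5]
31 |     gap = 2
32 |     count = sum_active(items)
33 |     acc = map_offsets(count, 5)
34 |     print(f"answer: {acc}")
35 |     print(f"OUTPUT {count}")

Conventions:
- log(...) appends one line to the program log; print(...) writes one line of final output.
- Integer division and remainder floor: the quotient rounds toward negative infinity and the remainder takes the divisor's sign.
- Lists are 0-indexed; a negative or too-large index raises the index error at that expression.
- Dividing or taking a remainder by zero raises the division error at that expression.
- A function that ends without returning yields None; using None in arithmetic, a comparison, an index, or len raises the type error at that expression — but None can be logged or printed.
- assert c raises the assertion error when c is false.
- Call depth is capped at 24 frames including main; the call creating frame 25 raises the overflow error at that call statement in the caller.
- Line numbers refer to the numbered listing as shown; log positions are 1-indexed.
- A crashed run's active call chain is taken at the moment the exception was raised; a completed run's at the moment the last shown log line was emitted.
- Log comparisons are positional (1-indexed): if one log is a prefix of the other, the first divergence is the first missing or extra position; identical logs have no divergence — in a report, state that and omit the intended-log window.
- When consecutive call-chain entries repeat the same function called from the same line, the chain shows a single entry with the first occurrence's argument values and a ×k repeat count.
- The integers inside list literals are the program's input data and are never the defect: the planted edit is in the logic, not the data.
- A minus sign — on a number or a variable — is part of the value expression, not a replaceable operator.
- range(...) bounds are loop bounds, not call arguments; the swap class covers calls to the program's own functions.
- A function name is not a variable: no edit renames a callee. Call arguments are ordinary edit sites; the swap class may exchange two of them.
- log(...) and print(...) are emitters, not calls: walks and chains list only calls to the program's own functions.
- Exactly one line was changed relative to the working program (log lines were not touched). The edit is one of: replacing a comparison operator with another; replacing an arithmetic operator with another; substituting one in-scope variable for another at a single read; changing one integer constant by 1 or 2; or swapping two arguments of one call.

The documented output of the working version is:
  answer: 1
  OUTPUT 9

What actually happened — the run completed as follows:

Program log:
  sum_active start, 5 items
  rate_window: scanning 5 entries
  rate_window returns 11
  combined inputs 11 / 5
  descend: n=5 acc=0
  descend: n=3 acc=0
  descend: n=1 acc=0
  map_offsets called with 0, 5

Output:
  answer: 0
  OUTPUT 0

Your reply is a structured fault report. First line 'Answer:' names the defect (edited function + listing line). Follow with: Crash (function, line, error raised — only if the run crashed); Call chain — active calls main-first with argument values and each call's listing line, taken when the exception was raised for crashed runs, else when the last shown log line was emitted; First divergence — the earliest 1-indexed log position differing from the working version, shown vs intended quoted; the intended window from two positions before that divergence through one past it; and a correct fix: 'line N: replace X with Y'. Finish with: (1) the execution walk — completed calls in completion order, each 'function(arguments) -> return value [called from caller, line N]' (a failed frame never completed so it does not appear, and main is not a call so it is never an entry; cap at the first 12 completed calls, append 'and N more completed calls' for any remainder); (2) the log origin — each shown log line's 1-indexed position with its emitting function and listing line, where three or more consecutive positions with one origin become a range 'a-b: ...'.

Answer: the defect is in clip_value at line 5.
Key observation: The earliest visible damage is log position 6 — 'descend: n=3 acc=0' rather than the intended 'descend: n=3 acc=5'.
Call chain: main -> map_offsets(0, 5) (called at line 33).
First divergence: position 6; shown 'descend: n=3 acc=0' vs intended 'descend: n=3 acc=5'.
Intended log window:
  4: combined inputs 11 / 5
  5: descend: n=5 acc=0
  6: descend: n=3 acc=5
  7: descend: n=1 acc=8
Execution walk:
  rate_window([11, 7, 2, 3, 5]) -> 11  [called from sum_active, line 18]
  clip_value(-1, 0) -> 0  [called from clip_value, line 5]
  clip_value(1, 0) -> 0  [called from clip_value, line 5]
  clip_value(3, 0) -> 0  [called from clip_value, line 5]
  clip_value(5, 0) -> 0  [called from sum_active, line 21]
  sum_active([11, 7, 2, 3, 5]) -> 0  [called from main, line 32]
  map_offsets(0, 5) -> 0  [called from main, line 33]
Log origin:
  1 — sum_active, line 17
  2 — rate_window, line 8
  3 — rate_window, line 13
  4 — sum_active, line 20
  5-7 — clip_value, line 4
  8 — map_offsets, line 24
A correct fix: line 5: replace `%` with `+`.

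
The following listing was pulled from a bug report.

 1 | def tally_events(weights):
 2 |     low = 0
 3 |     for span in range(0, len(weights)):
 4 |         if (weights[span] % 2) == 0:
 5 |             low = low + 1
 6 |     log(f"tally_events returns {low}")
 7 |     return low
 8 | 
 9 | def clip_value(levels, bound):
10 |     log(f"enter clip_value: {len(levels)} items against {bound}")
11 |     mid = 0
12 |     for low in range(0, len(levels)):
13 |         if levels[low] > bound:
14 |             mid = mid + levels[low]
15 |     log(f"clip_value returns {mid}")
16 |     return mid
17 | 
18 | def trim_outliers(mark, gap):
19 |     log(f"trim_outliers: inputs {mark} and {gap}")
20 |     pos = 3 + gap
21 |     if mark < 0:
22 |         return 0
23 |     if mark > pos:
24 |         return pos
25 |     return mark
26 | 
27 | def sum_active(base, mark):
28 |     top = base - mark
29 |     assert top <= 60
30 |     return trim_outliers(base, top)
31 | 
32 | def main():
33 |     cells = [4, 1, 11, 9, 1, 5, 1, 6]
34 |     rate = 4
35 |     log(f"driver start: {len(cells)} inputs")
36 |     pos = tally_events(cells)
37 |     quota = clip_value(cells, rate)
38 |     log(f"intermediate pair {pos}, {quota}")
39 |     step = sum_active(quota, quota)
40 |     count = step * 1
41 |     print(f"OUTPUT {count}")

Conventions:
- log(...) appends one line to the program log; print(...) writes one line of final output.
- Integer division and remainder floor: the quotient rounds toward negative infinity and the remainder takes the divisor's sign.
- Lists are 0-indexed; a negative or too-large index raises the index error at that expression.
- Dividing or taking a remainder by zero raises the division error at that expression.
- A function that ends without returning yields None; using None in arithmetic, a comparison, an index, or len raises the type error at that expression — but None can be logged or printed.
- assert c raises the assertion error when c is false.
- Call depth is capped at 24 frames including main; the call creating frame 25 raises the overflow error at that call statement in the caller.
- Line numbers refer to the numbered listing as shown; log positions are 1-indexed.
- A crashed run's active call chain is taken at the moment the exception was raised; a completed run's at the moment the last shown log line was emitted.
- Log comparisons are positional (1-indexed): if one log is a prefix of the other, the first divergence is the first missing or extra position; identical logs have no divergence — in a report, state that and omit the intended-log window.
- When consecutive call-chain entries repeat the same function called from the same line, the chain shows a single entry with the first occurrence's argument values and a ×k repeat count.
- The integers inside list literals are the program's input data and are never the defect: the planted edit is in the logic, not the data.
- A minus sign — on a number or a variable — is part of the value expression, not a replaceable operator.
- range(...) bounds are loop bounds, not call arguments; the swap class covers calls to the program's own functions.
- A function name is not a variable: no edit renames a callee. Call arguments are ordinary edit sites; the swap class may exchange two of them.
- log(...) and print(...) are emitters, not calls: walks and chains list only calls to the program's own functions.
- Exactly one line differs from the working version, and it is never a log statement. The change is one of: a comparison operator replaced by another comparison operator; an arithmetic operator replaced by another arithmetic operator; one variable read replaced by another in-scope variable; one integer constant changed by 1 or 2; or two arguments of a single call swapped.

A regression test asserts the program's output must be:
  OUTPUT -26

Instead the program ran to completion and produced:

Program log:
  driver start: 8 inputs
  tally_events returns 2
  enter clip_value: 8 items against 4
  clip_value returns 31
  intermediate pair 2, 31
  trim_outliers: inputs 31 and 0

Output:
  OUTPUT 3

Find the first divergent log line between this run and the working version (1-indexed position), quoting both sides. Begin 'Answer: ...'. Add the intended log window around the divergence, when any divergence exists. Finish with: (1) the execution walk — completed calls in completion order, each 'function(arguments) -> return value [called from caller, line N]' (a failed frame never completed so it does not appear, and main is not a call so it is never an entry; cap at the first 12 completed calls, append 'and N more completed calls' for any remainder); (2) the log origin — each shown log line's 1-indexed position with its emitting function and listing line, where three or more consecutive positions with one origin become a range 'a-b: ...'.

Answer: position 6 — the shown line 'trim_outliers: inputs 31 and 0' should read 'trim_outliers: inputs 2 and -29'.
Intended log window:
  4: clip_value returns 31
  5: intermediate pair 2, 31
  6: trim_outliers: inputs 2 and -29
Execution walk:
  tally_events([4, 1, 11, 9, 1, 5, 1, 6]) -> 2  [called from main, line 36]
  clip_value([4, 1, 11, 9, 1, 5, 1, 6], 4) -> 31  [called from main, line 37]
  trim_outliers(31, 0) -> 3  [called from sum_active, line 30]
  sum_active(31, 31) -> 3  [called from main, line 39]
Origin of each log line:
  1: emitted by main (line 35)
  2: emitted by tally_events (line 6)
  3: emitted by clip_value (line 10)
  4: emitted by clip_value (line 15)
  5: emitted by main (line 38)
  6: emitted by trim_outliers (line 19)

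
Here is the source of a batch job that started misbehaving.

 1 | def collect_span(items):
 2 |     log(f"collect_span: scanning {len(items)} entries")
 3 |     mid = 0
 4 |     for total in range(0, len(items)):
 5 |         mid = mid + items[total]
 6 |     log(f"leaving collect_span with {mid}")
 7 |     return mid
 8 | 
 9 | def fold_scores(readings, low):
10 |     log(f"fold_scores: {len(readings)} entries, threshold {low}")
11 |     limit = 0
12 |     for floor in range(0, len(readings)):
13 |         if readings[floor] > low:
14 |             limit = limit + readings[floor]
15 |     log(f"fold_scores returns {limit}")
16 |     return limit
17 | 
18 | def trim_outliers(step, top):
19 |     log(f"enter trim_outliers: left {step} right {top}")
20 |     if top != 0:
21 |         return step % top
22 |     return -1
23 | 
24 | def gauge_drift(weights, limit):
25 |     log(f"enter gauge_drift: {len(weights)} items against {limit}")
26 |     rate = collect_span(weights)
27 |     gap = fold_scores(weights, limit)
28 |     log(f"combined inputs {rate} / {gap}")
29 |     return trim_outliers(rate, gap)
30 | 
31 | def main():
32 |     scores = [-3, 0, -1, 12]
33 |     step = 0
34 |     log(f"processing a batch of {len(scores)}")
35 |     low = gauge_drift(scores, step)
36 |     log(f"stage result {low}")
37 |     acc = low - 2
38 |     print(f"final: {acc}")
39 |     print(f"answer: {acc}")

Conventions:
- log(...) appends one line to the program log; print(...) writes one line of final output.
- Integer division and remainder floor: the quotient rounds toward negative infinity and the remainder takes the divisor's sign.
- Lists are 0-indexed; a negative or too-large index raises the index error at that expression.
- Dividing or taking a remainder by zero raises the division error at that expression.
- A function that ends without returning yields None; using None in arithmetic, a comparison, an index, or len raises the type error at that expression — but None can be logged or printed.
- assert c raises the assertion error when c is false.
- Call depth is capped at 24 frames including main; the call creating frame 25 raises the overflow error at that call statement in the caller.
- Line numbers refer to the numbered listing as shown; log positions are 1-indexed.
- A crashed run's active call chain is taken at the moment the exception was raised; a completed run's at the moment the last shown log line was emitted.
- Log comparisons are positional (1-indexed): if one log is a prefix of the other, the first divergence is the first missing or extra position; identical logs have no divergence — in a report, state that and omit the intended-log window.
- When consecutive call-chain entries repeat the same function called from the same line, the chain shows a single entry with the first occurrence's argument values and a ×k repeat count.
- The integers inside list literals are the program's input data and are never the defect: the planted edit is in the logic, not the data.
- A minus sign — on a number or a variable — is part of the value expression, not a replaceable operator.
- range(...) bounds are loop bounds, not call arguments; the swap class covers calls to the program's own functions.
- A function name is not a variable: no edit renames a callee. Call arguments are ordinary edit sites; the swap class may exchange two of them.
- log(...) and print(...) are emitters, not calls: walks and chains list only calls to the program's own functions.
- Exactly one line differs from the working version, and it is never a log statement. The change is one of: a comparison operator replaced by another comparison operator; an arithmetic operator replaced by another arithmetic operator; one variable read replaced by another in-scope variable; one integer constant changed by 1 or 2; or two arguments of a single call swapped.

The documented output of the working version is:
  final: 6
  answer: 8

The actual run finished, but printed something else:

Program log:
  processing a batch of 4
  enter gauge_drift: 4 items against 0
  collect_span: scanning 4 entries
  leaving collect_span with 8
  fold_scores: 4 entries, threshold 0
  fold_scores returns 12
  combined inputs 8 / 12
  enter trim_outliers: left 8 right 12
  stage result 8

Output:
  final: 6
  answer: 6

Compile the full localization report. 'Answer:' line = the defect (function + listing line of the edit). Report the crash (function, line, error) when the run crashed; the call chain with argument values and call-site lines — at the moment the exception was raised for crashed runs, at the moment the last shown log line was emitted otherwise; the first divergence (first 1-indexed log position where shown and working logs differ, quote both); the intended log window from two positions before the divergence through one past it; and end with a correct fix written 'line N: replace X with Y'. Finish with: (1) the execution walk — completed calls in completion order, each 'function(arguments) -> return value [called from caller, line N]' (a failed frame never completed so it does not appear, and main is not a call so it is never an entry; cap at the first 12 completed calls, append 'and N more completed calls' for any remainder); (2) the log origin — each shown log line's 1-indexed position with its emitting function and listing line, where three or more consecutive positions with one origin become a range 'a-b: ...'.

Answer: the defect is in main at line 39.
Key observation: The two runs log identically and part ways only at the printed values.
Call chain: main.
First divergence: none — the logs agree in full.
Execution walk:
  collect_span([-3, 0, -1, 12]) -> 8  [called from gauge_drift, line 26]
  fold_scores([-3, 0, -1, 12], 0) -> 12  [called from gauge_drift, line 27]
  trim_outliers(8, 12) -> 8  [called from gauge_drift, line 29]
  gauge_drift([-3, 0, -1, 12], 0) -> 8  [called from main, line 35]
Log origins:
  1: emitted by main (line 34)
  2: emitted by gauge_drift (line 25)
  3: emitted by collect_span (line 2)
  4: emitted by collect_span (line 6)
  5: emitted by fold_scores (line 10)
  6: emitted by fold_scores (line 15)
  7: emitted by gauge_drift (line 28)
  8: emitted by trim_outliers (line 19)
  9: emitted by main (line 36)
A correct fix: line 39: replace `acc` with `low`.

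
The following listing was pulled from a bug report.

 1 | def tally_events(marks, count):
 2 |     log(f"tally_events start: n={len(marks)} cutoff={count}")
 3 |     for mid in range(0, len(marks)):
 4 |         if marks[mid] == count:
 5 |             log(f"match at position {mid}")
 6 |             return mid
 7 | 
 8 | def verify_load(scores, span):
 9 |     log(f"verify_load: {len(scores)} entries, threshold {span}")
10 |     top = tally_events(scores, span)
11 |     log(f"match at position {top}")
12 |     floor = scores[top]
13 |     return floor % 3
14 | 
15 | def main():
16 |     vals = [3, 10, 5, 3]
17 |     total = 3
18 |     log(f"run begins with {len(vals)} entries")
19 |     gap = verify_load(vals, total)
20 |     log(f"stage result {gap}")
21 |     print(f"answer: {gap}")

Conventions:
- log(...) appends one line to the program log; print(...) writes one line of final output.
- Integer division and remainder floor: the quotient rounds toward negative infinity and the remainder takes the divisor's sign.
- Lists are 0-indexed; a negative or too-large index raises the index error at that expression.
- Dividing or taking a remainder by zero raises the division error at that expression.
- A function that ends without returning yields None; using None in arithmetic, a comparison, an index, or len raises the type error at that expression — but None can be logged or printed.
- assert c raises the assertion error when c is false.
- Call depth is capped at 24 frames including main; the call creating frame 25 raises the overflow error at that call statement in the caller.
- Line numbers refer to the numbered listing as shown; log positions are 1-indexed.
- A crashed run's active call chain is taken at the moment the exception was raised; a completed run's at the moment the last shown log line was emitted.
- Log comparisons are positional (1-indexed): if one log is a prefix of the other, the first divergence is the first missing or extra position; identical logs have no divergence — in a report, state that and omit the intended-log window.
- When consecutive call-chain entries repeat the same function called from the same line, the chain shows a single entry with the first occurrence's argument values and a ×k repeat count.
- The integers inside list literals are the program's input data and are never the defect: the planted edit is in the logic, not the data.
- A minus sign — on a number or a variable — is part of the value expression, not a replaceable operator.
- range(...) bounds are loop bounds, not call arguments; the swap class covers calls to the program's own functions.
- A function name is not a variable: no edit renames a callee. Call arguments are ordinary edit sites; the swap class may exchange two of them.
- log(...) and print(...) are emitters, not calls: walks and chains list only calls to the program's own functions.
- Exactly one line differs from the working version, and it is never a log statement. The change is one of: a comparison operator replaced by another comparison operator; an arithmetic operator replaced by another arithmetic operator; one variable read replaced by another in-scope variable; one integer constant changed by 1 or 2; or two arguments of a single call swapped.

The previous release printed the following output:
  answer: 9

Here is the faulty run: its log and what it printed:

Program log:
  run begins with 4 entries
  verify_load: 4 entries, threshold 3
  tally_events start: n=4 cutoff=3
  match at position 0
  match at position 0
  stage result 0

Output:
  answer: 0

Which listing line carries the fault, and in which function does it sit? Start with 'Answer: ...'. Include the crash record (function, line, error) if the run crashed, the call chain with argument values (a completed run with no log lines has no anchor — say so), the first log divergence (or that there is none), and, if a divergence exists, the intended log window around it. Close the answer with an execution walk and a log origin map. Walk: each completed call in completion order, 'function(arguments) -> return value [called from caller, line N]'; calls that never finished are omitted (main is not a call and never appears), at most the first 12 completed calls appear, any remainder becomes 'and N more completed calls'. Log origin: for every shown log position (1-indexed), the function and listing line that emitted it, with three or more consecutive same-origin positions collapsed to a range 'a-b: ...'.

Answer: the defect is in verify_load at line 13.
The tell: Position 6 is the first bad log line: 'stage result 0' should read 'stage result 9'.
Call chain: main.
First divergence: position 6 — the shown line 'stage result 0' should read 'stage result 9'.
Intended log window:
  4: match at position 0
  5: match at position 0
  6: stage result 9
Execution walk:
  tally_events([3, 10, 5, 3], 3) -> 0  [called from verify_load, line 10]
  verify_load([3, 10, 5, 3], 3) -> 0  [called from main, line 19]
Origin of each log line:
  1: emitted by main (line 18)
  2: emitted by verify_load (line 9)
  3: emitted by tally_events (line 2)
  4: emitted by tally_events (line 5)
  5: emitted by verify_load (line 11)
  6: emitted by main (line 20)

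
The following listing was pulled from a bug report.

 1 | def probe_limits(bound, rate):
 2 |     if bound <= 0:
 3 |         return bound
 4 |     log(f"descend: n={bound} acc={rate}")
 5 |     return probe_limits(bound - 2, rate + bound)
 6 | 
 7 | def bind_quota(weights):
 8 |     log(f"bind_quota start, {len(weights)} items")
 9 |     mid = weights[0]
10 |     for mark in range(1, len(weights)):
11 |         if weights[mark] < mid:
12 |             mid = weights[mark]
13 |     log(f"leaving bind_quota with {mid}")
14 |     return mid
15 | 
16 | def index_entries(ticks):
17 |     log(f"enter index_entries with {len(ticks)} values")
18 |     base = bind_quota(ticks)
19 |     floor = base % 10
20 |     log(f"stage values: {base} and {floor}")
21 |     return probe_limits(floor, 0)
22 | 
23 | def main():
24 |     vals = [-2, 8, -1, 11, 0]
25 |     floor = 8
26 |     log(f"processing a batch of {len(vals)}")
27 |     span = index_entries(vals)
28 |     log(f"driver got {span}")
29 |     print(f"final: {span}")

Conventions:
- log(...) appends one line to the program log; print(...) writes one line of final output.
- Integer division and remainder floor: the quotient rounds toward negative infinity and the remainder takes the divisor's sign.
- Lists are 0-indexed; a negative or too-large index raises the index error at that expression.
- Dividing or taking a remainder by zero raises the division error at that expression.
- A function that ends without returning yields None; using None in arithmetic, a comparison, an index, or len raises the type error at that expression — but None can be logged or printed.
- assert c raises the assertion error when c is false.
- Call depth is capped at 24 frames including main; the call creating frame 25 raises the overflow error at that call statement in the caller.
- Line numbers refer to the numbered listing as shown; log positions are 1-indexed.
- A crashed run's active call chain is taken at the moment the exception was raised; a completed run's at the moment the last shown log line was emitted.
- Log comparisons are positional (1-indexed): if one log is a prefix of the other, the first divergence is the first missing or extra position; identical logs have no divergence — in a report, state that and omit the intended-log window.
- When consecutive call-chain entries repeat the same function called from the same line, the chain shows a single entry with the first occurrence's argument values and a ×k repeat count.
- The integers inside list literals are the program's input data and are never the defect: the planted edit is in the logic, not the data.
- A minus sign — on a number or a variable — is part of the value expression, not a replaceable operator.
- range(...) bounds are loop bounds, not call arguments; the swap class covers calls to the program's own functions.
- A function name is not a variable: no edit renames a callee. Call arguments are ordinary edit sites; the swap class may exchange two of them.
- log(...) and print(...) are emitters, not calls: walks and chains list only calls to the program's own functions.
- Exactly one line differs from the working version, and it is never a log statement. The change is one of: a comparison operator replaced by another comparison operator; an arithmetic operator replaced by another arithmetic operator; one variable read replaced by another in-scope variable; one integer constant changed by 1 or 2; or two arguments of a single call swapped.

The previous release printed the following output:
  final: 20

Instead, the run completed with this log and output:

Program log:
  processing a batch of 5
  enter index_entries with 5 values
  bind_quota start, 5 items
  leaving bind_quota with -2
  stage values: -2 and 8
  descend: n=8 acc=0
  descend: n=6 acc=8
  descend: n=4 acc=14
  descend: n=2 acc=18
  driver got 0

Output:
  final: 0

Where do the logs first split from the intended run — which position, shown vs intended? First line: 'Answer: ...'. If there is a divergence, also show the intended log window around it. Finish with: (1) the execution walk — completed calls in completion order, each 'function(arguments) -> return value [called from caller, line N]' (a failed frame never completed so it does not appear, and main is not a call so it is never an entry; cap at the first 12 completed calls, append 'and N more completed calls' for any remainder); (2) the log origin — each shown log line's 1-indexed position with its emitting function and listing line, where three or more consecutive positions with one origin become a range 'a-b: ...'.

Answer: position 10; shown 'driver got 0' vs intended 'driver got 20'.
Intended log window:
  8: descend: n=4 acc=14
  9: descend: n=2 acc=18
  10: driver got 20
Execution walk:
  bind_quota([-2, 8, -1, 11, 0]) -> -2  [called from index_entries, line 18]
  probe_limits(0, 20) -> 0  [called from probe_limits, line 5]
  probe_limits(2, 18) -> 0  [called from probe_limits, line 5]
  probe_limits(4, 14) -> 0  [called from probe_limits, line 5]
  probe_limits(6, 8) -> 0  [called from probe_limits, line 5]
  probe_limits(8, 0) -> 0  [called from index_entries, line 21]
  index_entries([-2, 8, -1, 11, 0]) -> 0  [called from main, line 27]
Log line origins:
  1 — main, line 26
  2 — index_entries, line 17
  3 — bind_quota, line 8
  4 — bind_quota, line 13
  5 — index_entries, line 20
  6-9 — probe_limits, line 4
  10 — main, line 28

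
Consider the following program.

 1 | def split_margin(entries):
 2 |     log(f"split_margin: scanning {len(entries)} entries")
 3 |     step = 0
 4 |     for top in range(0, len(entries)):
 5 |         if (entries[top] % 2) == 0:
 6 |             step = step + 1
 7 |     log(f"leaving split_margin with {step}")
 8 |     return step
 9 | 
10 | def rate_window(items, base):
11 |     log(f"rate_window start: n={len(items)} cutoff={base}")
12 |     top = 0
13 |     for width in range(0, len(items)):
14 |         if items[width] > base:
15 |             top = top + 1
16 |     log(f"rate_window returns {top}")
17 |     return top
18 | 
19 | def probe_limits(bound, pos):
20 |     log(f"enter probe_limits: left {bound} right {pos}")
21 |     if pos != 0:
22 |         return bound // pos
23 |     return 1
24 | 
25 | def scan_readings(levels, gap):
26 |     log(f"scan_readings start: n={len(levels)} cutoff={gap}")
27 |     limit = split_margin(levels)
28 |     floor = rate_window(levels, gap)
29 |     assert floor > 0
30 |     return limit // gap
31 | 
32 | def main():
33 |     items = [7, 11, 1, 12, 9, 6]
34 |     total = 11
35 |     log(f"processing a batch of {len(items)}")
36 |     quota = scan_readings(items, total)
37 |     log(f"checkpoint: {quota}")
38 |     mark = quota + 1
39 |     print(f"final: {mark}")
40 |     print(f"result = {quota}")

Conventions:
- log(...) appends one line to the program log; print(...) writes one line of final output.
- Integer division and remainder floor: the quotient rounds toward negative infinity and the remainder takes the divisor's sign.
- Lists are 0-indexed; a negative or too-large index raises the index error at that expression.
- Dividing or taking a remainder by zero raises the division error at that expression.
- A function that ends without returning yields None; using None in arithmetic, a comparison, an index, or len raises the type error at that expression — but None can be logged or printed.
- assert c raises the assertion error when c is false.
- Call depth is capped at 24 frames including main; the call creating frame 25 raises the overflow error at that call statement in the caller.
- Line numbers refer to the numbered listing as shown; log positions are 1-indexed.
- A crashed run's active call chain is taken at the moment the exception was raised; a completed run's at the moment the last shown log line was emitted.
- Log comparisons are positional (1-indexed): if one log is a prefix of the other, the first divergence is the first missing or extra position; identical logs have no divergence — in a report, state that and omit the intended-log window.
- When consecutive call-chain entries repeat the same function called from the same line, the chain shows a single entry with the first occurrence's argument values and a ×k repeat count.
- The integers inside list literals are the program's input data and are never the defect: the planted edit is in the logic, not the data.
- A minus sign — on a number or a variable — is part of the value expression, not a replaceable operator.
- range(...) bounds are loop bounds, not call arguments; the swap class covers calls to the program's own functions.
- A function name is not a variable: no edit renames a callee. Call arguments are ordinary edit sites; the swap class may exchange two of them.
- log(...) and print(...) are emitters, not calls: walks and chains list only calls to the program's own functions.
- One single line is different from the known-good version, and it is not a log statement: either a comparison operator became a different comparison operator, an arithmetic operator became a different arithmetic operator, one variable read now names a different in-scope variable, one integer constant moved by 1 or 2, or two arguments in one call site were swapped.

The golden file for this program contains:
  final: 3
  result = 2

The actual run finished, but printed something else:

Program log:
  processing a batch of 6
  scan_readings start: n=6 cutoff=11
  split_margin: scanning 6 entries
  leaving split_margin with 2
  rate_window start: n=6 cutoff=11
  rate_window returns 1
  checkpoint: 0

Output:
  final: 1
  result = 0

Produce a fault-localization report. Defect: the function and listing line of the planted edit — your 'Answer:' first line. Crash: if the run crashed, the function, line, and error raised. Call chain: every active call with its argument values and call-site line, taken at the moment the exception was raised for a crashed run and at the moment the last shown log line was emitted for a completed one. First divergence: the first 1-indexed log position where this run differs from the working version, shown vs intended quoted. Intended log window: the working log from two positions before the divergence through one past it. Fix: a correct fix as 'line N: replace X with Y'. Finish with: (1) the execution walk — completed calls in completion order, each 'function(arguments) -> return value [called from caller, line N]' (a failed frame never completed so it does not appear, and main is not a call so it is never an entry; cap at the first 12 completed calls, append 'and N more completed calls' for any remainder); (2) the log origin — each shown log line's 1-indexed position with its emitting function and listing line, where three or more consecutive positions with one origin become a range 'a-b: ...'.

Answer: the defect is in scan_readings at line 30.
Key fact: The log first diverges at position 7: the faulty run prints 'checkpoint: 0' where the working version prints 'checkpoint: 2'.
Call chain: main.
First divergence: position 7; shown 'checkpoint: 0' vs intended 'checkpoint: 2'.
Intended log window:
  5: rate_window start: n=6 cutoff=11
  6: rate_window returns 1
  7: checkpoint: 2
Execution walk:
  split_margin([7, 11, 1, 12, 9, 6]) -> 2  [called from scan_readings, line 27]
  rate_window([7, 11, 1, 12, 9, 6], 11) -> 1  [called from scan_readings, line 28]
  scan_readings([7, 11, 1, 12, 9, 6], 11) -> 0  [called from main, line 36]
Log origin:
  1 — main, line 35
  2 — scan_readings, line 26
  3 — split_margin, line 2
  4 — split_margin, line 7
  5 — rate_window, line 11
  6 — rate_window, line 16
  7 — main, line 37
A correct fix: line 30: replace `gap` with `floor`.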